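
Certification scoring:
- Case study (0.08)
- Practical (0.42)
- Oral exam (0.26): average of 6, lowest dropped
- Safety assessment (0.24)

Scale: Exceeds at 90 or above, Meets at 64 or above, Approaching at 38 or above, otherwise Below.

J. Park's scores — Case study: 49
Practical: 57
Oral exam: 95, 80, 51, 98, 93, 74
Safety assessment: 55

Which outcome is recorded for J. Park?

Approaching

Oral exam: drop 51 → average of remaining 5 = 440/5 = 88
Weighted total:
  Case study 49 × 0.08 = 3.92
  Practical 57 × 0.42 = 23.94
  Oral exam 88 × 0.26 = 22.88
  Safety assessment 55 × 0.24 = 13.2
Sum = 63.94
63.94 is ≥ 38 and < 64 → Approaching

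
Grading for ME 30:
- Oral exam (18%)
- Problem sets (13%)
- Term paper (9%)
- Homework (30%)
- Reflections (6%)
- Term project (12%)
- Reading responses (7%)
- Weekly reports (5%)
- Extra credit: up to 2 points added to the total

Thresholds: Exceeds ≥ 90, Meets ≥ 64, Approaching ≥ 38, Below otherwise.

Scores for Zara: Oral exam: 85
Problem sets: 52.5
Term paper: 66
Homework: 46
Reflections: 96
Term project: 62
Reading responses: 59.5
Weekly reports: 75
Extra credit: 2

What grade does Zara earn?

Meets

Weighted total:
  Oral exam 85 × 0.18 = 15.3
  Problem sets 52.5 × 0.13 = 6.825
  Term paper 66 × 0.09 = 5.94
  Homework 46 × 0.3 = 13.8
  Reflections 96 × 0.06 = 5.76
  Term project 62 × 0.12 = 7.44
  Reading responses 59.5 × 0.07 = 4.165
  Weekly reports 75 × 0.05 = 3.75
Sum = 62.98
Extra credit: 62.98 + 2 = 64.98
64.98 is ≥ 64 and < 90 → Meets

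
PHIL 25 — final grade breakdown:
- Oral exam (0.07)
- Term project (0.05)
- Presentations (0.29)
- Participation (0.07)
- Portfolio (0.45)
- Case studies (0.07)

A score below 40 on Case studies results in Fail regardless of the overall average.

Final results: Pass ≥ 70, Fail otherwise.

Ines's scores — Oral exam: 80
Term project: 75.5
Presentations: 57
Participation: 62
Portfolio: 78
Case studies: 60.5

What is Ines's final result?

Case studies score 60.5 ≥ 40: minimum met.
Weighted total:
  Oral exam 80 × 0.07 = 5.6
  Term project 75.5 × 0.05 = 3.775
  Presentations 57 × 0.29 = 16.53
  Participation 62 × 0.07 = 4.34
  Portfolio 78 × 0.45 = 35.1
  Case studies 60.5 × 0.07 = 4.235
Sum = 69.58
69.58 < 70 → Fail

Fail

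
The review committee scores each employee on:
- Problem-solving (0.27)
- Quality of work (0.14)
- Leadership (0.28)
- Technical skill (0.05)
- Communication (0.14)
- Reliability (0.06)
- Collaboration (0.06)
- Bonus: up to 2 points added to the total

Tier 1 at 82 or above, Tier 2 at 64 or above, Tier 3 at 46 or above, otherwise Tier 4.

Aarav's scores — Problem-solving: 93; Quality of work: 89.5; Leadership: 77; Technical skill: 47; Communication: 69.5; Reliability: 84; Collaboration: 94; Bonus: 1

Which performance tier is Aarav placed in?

Weighted total:
  Problem-solving 93 × 0.27 = 25.11
  Quality of work 89.5 × 0.14 = 12.53
  Leadership 77 × 0.28 = 21.56
  Technical skill 47 × 0.05 = 2.35
  Communication 69.5 × 0.14 = 9.73
  Reliability 84 × 0.06 = 5.04
  Collaboration 94 × 0.06 = 5.64
Sum = 81.96
Bonus: 81.96 + 1 = 82.96
82.96 ≥ 82 → Tier 1

Tier 1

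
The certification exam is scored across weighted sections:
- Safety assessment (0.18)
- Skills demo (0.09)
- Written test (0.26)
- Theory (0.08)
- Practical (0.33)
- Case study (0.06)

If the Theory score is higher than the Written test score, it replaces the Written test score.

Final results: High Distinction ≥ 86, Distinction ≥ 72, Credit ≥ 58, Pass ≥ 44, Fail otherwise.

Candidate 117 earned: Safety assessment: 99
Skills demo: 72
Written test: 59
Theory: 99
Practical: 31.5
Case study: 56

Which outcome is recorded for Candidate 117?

Theory (99) > Written test (59), so Written test counts as 99.
Weighted total:
  Safety assessment 99 × 0.18 = 17.82
  Skills demo 72 × 0.09 = 6.48
  Written test 99 × 0.26 = 25.74
  Theory 99 × 0.08 = 7.92
  Practical 31.5 × 0.33 = 10.395
  Case study 56 × 0.06 = 3.36
Sum = 71.715
71.715 is ≥ 58 and < 72 → Credit

Credit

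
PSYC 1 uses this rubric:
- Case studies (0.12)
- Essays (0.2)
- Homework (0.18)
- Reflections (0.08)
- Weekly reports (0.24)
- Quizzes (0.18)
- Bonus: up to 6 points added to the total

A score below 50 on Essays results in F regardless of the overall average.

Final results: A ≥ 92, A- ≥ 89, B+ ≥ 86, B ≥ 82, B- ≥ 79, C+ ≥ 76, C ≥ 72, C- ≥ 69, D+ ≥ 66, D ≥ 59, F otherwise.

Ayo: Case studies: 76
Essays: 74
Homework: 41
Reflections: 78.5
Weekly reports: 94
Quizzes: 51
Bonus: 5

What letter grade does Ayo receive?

C

Essays score 74 ≥ 50: minimum met.
Weighted total:
  Case studies 76 × 0.12 = 9.12
  Essays 74 × 0.2 = 14.8
  Homework 41 × 0.18 = 7.38
  Reflections 78.5 × 0.08 = 6.28
  Weekly reports 94 × 0.24 = 22.56
  Quizzes 51 × 0.18 = 9.18
Sum = 69.32
Bonus: 69.32 + 5 = 74.32
74.32 is ≥ 72 and < 76 → C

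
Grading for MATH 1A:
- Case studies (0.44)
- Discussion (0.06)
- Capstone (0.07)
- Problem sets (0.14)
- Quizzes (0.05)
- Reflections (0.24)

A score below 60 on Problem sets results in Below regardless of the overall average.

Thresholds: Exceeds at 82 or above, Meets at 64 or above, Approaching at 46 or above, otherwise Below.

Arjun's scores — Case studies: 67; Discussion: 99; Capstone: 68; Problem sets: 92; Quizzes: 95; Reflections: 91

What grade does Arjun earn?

Problem sets score 92 ≥ 60: minimum met.
Weighted total:
  Case studies 67 × 0.44 = 29.48
  Discussion 99 × 0.06 = 5.94
  Capstone 68 × 0.07 = 4.76
  Problem sets 92 × 0.14 = 12.88
  Quizzes 95 × 0.05 = 4.75
  Reflections 91 × 0.24 = 21.84
Sum = 79.65
79.65 is ≥ 64 and < 82 → Meets

Meets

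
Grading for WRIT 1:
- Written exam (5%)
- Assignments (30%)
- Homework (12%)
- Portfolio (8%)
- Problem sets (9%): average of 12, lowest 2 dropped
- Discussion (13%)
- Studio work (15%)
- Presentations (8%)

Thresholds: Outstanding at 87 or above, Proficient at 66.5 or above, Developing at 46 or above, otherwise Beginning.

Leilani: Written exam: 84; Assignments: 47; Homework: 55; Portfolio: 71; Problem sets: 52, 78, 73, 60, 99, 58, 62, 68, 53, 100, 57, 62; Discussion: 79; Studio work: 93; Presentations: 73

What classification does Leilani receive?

Proficient

Problem sets: drop 52, 53 → average of remaining 10 = 717/10 = 71.7
Weighted total:
  Written exam 84 × 0.05 = 4.2
  Assignments 47 × 0.3 = 14.1
  Homework 55 × 0.12 = 6.6
  Portfolio 71 × 0.08 = 5.68
  Problem sets 71.7 × 0.09 = 6.453
  Discussion 79 × 0.13 = 10.27
  Studio work 93 × 0.15 = 13.95
  Presentations 73 × 0.08 = 5.84
Sum = 67.093
67.093 is ≥ 66.5 and < 87 → Proficient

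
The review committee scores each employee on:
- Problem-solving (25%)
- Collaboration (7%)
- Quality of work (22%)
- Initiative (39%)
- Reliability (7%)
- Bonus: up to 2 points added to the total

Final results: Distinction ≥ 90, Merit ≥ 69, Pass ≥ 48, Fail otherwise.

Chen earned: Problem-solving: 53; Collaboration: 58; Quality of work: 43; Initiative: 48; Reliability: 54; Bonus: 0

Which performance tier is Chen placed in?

Pass

Weighted total:
  Problem-solving 53 × 0.25 = 13.25
  Collaboration 58 × 0.07 = 4.06
  Quality of work 43 × 0.22 = 9.46
  Initiative 48 × 0.39 = 18.72
  Reliability 54 × 0.07 = 3.78
Sum = 49.27
Bonus: 49.27 + 0 = 49.27
49.27 is ≥ 48 and < 69 → Pass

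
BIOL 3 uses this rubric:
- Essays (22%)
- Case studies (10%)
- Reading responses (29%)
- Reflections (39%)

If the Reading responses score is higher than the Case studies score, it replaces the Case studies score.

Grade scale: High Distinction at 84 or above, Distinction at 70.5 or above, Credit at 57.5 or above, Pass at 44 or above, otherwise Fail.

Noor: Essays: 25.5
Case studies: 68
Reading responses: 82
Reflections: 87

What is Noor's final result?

Distinction

Reading responses (82) > Case studies (68), so Case studies counts as 82.
Weighted total:
  Essays 25.5 × 0.22 = 5.61
  Case studies 82 × 0.1 = 8.2
  Reading responses 82 × 0.29 = 23.78
  Reflections 87 × 0.39 = 33.93
Sum = 71.52
71.52 is ≥ 70.5 and < 84 → Distinction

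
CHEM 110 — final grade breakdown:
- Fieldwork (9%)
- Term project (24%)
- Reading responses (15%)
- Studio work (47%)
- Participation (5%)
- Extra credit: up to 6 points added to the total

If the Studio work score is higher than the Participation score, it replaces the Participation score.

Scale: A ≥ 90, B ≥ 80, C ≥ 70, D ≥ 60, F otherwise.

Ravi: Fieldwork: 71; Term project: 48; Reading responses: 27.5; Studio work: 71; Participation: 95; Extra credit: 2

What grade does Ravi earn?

Studio work (71) ≤ Participation (95), so Participation stays at 95.
Weighted total:
  Fieldwork 71 × 0.09 = 6.39
  Term project 48 × 0.24 = 11.52
  Reading responses 27.5 × 0.15 = 4.125
  Studio work 71 × 0.47 = 33.37
  Participation 95 × 0.05 = 4.75
Sum = 60.155
Extra credit: 60.155 + 2 = 62.155
62.155 is ≥ 60 and < 70 → D

D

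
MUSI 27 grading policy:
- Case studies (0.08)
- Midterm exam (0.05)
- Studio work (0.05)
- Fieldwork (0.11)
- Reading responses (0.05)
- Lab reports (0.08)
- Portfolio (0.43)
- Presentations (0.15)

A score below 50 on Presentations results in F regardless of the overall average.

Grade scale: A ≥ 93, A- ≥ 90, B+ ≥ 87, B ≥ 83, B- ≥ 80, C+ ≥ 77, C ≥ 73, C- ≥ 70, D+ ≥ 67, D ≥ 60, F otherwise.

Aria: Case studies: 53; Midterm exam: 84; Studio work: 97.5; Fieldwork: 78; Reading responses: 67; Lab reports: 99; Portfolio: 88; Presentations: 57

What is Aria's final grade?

Presentations score 57 ≥ 50: minimum met.
Weighted total:
  Case studies 53 × 0.08 = 4.24
  Midterm exam 84 × 0.05 = 4.2
  Studio work 97.5 × 0.05 = 4.875
  Fieldwork 78 × 0.11 = 8.58
  Reading responses 67 × 0.05 = 3.35
  Lab reports 99 × 0.08 = 7.92
  Portfolio 88 × 0.43 = 37.84
  Presentations 57 × 0.15 = 8.55
Sum = 79.555
79.555 is ≥ 77 and < 80 → C+

C+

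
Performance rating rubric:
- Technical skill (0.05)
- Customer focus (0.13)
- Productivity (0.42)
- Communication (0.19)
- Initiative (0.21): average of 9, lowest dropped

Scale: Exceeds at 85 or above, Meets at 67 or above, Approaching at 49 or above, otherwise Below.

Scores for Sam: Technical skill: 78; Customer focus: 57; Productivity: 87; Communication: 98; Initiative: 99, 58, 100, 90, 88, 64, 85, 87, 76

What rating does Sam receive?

Meets

Initiative: drop 58 → average of remaining 8 = 689/8 = 86.125
Weighted total:
  Technical skill 78 × 0.05 = 3.9
  Customer focus 57 × 0.13 = 7.41
  Productivity 87 × 0.42 = 36.54
  Communication 98 × 0.19 = 18.62
  Initiative 86.125 × 0.21 = 18.08625
Sum = 84.55625
84.55625 is ≥ 67 and < 85 → Meets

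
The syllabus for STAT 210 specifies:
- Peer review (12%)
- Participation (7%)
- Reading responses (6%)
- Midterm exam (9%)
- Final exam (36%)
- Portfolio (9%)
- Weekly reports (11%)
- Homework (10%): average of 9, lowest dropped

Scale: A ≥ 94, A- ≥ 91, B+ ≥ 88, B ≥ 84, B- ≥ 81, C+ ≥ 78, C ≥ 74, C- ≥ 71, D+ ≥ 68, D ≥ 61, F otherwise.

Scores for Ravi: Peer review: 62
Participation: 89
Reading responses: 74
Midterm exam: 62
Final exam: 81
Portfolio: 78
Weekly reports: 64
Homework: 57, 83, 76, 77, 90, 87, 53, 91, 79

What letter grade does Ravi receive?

Homework: drop 53 → average of remaining 8 = 640/8 = 80
Weighted total:
  Peer review 62 × 0.12 = 7.44
  Participation 89 × 0.07 = 6.23
  Reading responses 74 × 0.06 = 4.44
  Midterm exam 62 × 0.09 = 5.58
  Final exam 81 × 0.36 = 29.16
  Portfolio 78 × 0.09 = 7.02
  Weekly reports 64 × 0.11 = 7.04
  Homework 80 × 0.1 = 8
Sum = 74.91
74.91 is ≥ 74 and < 78 → C

C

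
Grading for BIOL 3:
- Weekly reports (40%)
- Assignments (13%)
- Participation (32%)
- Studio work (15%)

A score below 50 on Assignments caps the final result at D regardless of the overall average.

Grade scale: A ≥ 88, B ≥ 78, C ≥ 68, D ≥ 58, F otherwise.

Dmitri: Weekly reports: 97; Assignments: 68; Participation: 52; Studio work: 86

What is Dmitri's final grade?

Assignments score 68 ≥ 50: minimum met.
Weighted total:
  Weekly reports 97 × 0.4 = 38.8
  Assignments 68 × 0.13 = 8.84
  Participation 52 × 0.32 = 16.64
  Studio work 86 × 0.15 = 12.9
Sum = 77.18
77.18 is ≥ 68 and < 78 → C

C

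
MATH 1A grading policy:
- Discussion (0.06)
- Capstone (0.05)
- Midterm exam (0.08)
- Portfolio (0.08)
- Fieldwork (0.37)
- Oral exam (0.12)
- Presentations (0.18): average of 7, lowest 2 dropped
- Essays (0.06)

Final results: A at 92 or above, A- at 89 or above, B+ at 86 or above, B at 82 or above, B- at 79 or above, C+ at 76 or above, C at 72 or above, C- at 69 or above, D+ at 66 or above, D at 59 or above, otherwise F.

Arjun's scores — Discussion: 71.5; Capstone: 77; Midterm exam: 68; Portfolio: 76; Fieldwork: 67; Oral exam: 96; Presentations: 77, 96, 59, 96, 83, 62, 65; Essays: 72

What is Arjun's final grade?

Presentations: drop 59, 62 → average of remaining 5 = 417/5 = 83.4
Weighted total:
  Discussion 71.5 × 0.06 = 4.29
  Capstone 77 × 0.05 = 3.85
  Midterm exam 68 × 0.08 = 5.44
  Portfolio 76 × 0.08 = 6.08
  Fieldwork 67 × 0.37 = 24.79
  Oral exam 96 × 0.12 = 11.52
  Presentations 83.4 × 0.18 = 15.012
  Essays 72 × 0.06 = 4.32
Sum = 75.302
75.302 is ≥ 72 and < 76 → C

C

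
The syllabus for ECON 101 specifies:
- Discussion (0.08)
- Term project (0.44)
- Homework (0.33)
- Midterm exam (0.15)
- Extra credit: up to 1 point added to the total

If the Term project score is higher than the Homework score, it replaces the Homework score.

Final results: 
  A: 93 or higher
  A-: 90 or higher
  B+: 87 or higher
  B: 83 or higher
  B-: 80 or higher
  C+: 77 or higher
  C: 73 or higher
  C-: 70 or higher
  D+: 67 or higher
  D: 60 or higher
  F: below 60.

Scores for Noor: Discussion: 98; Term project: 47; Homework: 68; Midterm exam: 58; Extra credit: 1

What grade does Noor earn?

D

Term project (47) ≤ Homework (68), so Homework stays at 68.
Weighted total:
  Discussion 98 × 0.08 = 7.84
  Term project 47 × 0.44 = 20.68
  Homework 68 × 0.33 = 22.44
  Midterm exam 58 × 0.15 = 8.7
Sum = 59.66
Extra credit: 59.66 + 1 = 60.66
60.66 is ≥ 60 and < 67 → D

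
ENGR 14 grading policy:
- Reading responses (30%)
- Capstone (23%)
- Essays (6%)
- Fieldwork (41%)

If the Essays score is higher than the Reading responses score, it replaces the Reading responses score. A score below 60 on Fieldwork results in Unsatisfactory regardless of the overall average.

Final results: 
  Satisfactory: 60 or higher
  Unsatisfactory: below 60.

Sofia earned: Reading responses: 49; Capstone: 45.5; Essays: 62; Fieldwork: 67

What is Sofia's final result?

Satisfactory

Essays (62) > Reading responses (49), so Reading responses counts as 62.
Fieldwork score 67 ≥ 60: minimum met.
Weighted total:
  Reading responses 62 × 0.3 = 18.6
  Capstone 45.5 × 0.23 = 10.465
  Essays 62 × 0.06 = 3.72
  Fieldwork 67 × 0.41 = 27.47
Sum = 60.255
60.255 ≥ 60 → Satisfactory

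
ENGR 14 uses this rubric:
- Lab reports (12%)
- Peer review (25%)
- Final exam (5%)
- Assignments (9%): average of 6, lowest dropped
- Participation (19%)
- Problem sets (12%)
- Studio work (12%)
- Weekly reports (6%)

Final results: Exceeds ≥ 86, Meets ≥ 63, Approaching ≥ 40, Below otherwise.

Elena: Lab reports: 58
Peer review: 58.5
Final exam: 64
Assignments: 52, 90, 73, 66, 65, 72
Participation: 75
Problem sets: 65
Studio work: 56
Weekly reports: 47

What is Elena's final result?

Approaching

Assignments: drop 52 → average of remaining 5 = 366/5 = 73.2
Weighted total:
  Lab reports 58 × 0.12 = 6.96
  Peer review 58.5 × 0.25 = 14.625
  Final exam 64 × 0.05 = 3.2
  Assignments 73.2 × 0.09 = 6.588
  Participation 75 × 0.19 = 14.25
  Problem sets 65 × 0.12 = 7.8
  Studio work 56 × 0.12 = 6.72
  Weekly reports 47 × 0.06 = 2.82
Sum = 62.963
62.963 is ≥ 40 and < 63 → Approaching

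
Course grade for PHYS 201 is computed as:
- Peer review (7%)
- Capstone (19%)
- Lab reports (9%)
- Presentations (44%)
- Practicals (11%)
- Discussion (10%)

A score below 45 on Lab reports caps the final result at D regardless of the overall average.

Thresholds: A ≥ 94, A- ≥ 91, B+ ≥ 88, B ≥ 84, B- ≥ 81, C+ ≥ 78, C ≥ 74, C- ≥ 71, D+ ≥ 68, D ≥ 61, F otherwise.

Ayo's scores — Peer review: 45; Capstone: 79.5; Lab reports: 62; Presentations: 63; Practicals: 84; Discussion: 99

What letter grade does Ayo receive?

D+

Lab reports score 62 ≥ 45: minimum met.
Weighted total:
  Peer review 45 × 0.07 = 3.15
  Capstone 79.5 × 0.19 = 15.105
  Lab reports 62 × 0.09 = 5.58
  Presentations 63 × 0.44 = 27.72
  Practicals 84 × 0.11 = 9.24
  Discussion 99 × 0.1 = 9.9
Sum = 70.695
70.695 is ≥ 68 and < 71 → D+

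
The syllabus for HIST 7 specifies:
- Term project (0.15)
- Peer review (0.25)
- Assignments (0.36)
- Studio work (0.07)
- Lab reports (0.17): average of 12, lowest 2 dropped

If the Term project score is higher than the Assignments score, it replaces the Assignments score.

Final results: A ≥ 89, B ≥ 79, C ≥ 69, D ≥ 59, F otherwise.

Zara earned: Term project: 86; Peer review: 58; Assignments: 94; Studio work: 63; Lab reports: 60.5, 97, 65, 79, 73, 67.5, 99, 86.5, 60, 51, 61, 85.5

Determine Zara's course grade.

Lab reports: drop 51, 60 → average of remaining 10 = 774/10 = 77.4
Term project (86) ≤ Assignments (94), so Assignments stays at 94.
Weighted total:
  Term project 86 × 0.15 = 12.9
  Peer review 58 × 0.25 = 14.5
  Assignments 94 × 0.36 = 33.84
  Studio work 63 × 0.07 = 4.41
  Lab reports 77.4 × 0.17 = 13.158
Sum = 78.808
78.808 is ≥ 69 and < 79 → C

C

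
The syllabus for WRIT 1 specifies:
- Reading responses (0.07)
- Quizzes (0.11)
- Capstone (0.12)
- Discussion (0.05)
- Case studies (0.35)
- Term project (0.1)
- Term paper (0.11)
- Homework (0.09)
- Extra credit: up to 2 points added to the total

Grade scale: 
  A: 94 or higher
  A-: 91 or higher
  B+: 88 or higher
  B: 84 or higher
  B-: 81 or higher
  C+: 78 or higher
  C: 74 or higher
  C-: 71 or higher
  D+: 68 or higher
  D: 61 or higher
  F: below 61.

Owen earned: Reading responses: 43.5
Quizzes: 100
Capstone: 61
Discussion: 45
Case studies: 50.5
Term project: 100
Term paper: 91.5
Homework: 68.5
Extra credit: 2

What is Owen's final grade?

D+

Weighted total:
  Reading responses 43.5 × 0.07 = 3.045
  Quizzes 100 × 0.11 = 11
  Capstone 61 × 0.12 = 7.32
  Discussion 45 × 0.05 = 2.25
  Case studies 50.5 × 0.35 = 17.675
  Term project 100 × 0.1 = 10
  Term paper 91.5 × 0.11 = 10.065
  Homework 68.5 × 0.09 = 6.165
Sum = 67.52
Extra credit: 67.52 + 2 = 69.52
69.52 is ≥ 68 and < 71 → D+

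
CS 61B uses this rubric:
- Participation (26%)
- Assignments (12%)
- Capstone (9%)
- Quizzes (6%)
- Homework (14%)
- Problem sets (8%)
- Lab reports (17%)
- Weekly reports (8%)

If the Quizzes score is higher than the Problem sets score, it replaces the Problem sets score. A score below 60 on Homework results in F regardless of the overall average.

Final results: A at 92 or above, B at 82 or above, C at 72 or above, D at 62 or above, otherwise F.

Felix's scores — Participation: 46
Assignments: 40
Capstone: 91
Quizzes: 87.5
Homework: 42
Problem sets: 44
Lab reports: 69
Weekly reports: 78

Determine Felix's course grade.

F

Quizzes (87.5) > Problem sets (44), so Problem sets counts as 87.5.
Homework score 42 < 60: minimum not met.
Weighted total:
  Participation 46 × 0.26 = 11.96
  Assignments 40 × 0.12 = 4.8
  Capstone 91 × 0.09 = 8.19
  Quizzes 87.5 × 0.06 = 5.25
  Homework 42 × 0.14 = 5.88
  Problem sets 87.5 × 0.08 = 7
  Lab reports 69 × 0.17 = 11.73
  Weekly reports 78 × 0.08 = 6.24
Sum = 61.05
Because the Homework minimum was not met, the result is F.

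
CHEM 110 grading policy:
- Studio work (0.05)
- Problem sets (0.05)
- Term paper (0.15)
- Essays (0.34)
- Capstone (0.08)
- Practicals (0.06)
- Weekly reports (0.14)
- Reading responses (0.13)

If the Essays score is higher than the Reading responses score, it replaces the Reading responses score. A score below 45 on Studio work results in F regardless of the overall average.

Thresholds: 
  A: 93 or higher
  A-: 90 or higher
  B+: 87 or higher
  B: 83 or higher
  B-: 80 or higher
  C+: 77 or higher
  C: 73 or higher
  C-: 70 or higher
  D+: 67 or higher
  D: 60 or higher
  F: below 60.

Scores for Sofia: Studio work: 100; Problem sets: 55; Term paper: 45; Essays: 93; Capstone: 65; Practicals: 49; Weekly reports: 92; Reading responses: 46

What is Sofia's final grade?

Essays (93) > Reading responses (46), so Reading responses counts as 93.
Studio work score 100 ≥ 45: minimum met.
Weighted total:
  Studio work 100 × 0.05 = 5
  Problem sets 55 × 0.05 = 2.75
  Term paper 45 × 0.15 = 6.75
  Essays 93 × 0.34 = 31.62
  Capstone 65 × 0.08 = 5.2
  Practicals 49 × 0.06 = 2.94
  Weekly reports 92 × 0.14 = 12.88
  Reading responses 93 × 0.13 = 12.09
Sum = 79.23
79.23 is ≥ 77 and < 80 → C+

C+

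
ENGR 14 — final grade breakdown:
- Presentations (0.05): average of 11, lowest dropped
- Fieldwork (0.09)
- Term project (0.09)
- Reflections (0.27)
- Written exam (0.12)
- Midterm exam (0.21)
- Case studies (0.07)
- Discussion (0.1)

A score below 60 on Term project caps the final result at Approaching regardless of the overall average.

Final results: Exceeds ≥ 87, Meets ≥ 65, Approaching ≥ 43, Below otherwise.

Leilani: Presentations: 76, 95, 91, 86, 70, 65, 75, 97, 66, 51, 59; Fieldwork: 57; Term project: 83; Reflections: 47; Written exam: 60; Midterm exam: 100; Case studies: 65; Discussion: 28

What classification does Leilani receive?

Presentations: drop 51 → average of remaining 10 = 780/10 = 78
Term project score 83 ≥ 60: minimum met.
Weighted total:
  Presentations 78 × 0.05 = 3.9
  Fieldwork 57 × 0.09 = 5.13
  Term project 83 × 0.09 = 7.47
  Reflections 47 × 0.27 = 12.69
  Written exam 60 × 0.12 = 7.2
  Midterm exam 100 × 0.21 = 21
  Case studies 65 × 0.07 = 4.55
  Discussion 28 × 0.1 = 2.8
Sum = 64.74
64.74 is ≥ 43 and < 65 → Approaching

Approaching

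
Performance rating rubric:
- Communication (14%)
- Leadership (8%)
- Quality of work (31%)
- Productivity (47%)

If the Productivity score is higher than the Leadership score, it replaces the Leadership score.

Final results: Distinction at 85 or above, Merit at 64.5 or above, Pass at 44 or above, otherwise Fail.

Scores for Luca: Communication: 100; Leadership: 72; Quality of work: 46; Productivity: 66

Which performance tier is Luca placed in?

Productivity (66) ≤ Leadership (72), so Leadership stays at 72.
Weighted total:
  Communication 100 × 0.14 = 14
  Leadership 72 × 0.08 = 5.76
  Quality of work 46 × 0.31 = 14.26
  Productivity 66 × 0.47 = 31.02
Sum = 65.04
65.04 is ≥ 64.5 and < 85 → Merit

Merit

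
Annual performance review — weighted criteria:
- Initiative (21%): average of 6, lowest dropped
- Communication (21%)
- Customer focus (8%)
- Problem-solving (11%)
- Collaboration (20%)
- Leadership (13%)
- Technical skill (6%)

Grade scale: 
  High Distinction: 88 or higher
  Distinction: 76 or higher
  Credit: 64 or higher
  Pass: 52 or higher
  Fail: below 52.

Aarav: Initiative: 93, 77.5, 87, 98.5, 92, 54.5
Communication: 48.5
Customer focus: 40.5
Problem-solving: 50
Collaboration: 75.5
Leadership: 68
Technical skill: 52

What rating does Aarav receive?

Credit

Initiative: drop 54.5 → average of remaining 5 = 448/5 = 89.6
Weighted total:
  Initiative 89.6 × 0.21 = 18.816
  Communication 48.5 × 0.21 = 10.185
  Customer focus 40.5 × 0.08 = 3.24
  Problem-solving 50 × 0.11 = 5.5
  Collaboration 75.5 × 0.2 = 15.1
  Leadership 68 × 0.13 = 8.84
  Technical skill 52 × 0.06 = 3.12
Sum = 64.801
64.801 is ≥ 64 and < 76 → Credit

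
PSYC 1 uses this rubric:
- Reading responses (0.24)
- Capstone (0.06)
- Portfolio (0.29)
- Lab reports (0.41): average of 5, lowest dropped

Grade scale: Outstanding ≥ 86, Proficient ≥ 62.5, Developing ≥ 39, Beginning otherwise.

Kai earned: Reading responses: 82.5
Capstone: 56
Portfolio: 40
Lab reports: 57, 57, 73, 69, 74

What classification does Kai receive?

Lab reports: drop 57 → average of remaining 4 = 273/4 = 68.25
Weighted total:
  Reading responses 82.5 × 0.24 = 19.8
  Capstone 56 × 0.06 = 3.36
  Portfolio 40 × 0.29 = 11.6
  Lab reports 68.25 × 0.41 = 27.9825
Sum = 62.7425
62.7425 is ≥ 62.5 and < 86 → Proficient

Proficient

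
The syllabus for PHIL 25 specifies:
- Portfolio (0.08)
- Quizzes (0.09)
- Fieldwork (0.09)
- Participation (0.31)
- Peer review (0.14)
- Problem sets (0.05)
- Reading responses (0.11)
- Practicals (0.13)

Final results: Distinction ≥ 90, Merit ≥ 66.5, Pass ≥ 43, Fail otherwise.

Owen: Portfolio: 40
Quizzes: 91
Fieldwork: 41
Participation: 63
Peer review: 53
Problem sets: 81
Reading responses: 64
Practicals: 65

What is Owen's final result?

Weighted total:
  Portfolio 40 × 0.08 = 3.2
  Quizzes 91 × 0.09 = 8.19
  Fieldwork 41 × 0.09 = 3.69
  Participation 63 × 0.31 = 19.53
  Peer review 53 × 0.14 = 7.42
  Problem sets 81 × 0.05 = 4.05
  Reading responses 64 × 0.11 = 7.04
  Practicals 65 × 0.13 = 8.45
Sum = 61.57
61.57 is ≥ 43 and < 66.5 → Pass

Pass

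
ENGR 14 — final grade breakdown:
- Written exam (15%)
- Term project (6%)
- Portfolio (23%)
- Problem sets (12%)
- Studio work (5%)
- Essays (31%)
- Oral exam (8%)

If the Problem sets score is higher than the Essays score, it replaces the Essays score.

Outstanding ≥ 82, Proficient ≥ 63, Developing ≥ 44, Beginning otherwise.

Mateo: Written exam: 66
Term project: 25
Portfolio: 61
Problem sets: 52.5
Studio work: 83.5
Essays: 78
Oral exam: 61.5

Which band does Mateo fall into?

Proficient

Problem sets (52.5) ≤ Essays (78), so Essays stays at 78.
Weighted total:
  Written exam 66 × 0.15 = 9.9
  Term project 25 × 0.06 = 1.5
  Portfolio 61 × 0.23 = 14.03
  Problem sets 52.5 × 0.12 = 6.3
  Studio work 83.5 × 0.05 = 4.175
  Essays 78 × 0.31 = 24.18
  Oral exam 61.5 × 0.08 = 4.92
Sum = 65.005
65.005 is ≥ 63 and < 82 → Proficient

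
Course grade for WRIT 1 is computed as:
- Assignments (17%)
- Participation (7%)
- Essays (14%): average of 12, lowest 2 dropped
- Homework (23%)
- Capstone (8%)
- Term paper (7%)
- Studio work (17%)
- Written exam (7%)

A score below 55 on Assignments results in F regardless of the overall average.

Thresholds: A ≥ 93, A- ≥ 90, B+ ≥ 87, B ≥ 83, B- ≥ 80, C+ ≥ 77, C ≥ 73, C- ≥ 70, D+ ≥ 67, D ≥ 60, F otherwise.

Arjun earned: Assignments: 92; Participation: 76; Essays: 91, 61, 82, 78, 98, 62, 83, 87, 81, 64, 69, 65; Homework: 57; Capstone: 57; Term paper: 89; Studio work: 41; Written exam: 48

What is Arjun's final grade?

D

Essays: drop 61, 62 → average of remaining 10 = 798/10 = 79.8
Assignments score 92 ≥ 55: minimum met.
Weighted total:
  Assignments 92 × 0.17 = 15.64
  Participation 76 × 0.07 = 5.32
  Essays 79.8 × 0.14 = 11.172
  Homework 57 × 0.23 = 13.11
  Capstone 57 × 0.08 = 4.56
  Term paper 89 × 0.07 = 6.23
  Studio work 41 × 0.17 = 6.97
  Written exam 48 × 0.07 = 3.36
Sum = 66.362
66.362 is ≥ 60 and < 67 → D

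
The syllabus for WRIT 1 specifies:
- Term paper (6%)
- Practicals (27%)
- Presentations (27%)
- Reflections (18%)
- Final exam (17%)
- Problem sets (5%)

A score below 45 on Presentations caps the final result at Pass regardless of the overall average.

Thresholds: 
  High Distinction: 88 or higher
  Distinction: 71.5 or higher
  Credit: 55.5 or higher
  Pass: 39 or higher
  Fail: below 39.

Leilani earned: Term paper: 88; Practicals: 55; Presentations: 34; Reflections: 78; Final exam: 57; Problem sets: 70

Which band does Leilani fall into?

Presentations score 34 < 45: minimum not met.
Weighted total:
  Term paper 88 × 0.06 = 5.28
  Practicals 55 × 0.27 = 14.85
  Presentations 34 × 0.27 = 9.18
  Reflections 78 × 0.18 = 14.04
  Final exam 57 × 0.17 = 9.69
  Problem sets 70 × 0.05 = 3.5
Sum = 56.54
56.54 would be Credit; cap at Pass applies → Pass.

Pass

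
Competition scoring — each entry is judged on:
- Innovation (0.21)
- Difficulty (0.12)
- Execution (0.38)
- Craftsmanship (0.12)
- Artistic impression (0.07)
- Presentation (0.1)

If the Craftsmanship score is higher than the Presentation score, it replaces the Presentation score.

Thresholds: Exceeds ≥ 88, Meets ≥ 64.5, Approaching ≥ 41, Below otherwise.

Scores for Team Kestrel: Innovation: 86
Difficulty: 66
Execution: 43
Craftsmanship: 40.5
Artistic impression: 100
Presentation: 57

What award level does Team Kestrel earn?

Approaching

Craftsmanship (40.5) ≤ Presentation (57), so Presentation stays at 57.
Weighted total:
  Innovation 86 × 0.21 = 18.06
  Difficulty 66 × 0.12 = 7.92
  Execution 43 × 0.38 = 16.34
  Craftsmanship 40.5 × 0.12 = 4.86
  Artistic impression 100 × 0.07 = 7
  Presentation 57 × 0.1 = 5.7
Sum = 59.88
59.88 is ≥ 41 and < 64.5 → Approaching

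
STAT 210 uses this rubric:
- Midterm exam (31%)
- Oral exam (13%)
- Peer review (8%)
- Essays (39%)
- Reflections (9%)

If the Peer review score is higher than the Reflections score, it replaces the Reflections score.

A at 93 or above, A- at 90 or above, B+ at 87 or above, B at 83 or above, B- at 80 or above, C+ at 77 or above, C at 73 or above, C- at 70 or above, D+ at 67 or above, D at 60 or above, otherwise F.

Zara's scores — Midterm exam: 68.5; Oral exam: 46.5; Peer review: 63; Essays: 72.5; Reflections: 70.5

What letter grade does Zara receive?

D

Peer review (63) ≤ Reflections (70.5), so Reflections stays at 70.5.
Weighted total:
  Midterm exam 68.5 × 0.31 = 21.235
  Oral exam 46.5 × 0.13 = 6.045
  Peer review 63 × 0.08 = 5.04
  Essays 72.5 × 0.39 = 28.275
  Reflections 70.5 × 0.09 = 6.345
Sum = 66.94
66.94 is ≥ 60 and < 67 → D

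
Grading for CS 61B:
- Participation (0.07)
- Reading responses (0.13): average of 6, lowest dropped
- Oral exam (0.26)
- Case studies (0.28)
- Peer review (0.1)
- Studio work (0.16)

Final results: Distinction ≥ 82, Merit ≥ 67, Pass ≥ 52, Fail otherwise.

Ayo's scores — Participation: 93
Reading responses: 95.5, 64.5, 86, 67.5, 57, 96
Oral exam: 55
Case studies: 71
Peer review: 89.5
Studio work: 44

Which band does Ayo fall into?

Merit

Reading responses: drop 57 → average of remaining 5 = 409.5/5 = 81.9
Weighted total:
  Participation 93 × 0.07 = 6.51
  Reading responses 81.9 × 0.13 = 10.647
  Oral exam 55 × 0.26 = 14.3
  Case studies 71 × 0.28 = 19.88
  Peer review 89.5 × 0.1 = 8.95
  Studio work 44 × 0.16 = 7.04
Sum = 67.327
67.327 is ≥ 67 and < 82 → Merit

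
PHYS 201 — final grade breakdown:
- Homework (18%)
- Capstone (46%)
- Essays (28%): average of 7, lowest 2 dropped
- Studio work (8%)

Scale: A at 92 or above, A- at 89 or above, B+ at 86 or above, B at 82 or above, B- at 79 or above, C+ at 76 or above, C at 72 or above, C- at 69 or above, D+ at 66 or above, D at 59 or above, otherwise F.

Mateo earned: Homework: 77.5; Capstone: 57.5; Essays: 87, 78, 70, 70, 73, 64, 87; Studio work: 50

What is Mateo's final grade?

D+

Essays: drop 64, 70 → average of remaining 5 = 395/5 = 79
Weighted total:
  Homework 77.5 × 0.18 = 13.95
  Capstone 57.5 × 0.46 = 26.45
  Essays 79 × 0.28 = 22.12
  Studio work 50 × 0.08 = 4
Sum = 66.52
66.52 is ≥ 66 and < 69 → D+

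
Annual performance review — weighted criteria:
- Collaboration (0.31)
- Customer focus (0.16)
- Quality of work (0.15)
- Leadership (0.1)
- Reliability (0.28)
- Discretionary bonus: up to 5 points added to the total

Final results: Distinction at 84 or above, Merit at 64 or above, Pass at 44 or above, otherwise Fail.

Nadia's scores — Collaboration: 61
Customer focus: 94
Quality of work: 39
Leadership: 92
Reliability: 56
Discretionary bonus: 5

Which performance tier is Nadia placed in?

Merit

Weighted total:
  Collaboration 61 × 0.31 = 18.91
  Customer focus 94 × 0.16 = 15.04
  Quality of work 39 × 0.15 = 5.85
  Leadership 92 × 0.1 = 9.2
  Reliability 56 × 0.28 = 15.68
Sum = 64.68
Discretionary bonus: 64.68 + 5 = 69.68
69.68 is ≥ 64 and < 84 → Merit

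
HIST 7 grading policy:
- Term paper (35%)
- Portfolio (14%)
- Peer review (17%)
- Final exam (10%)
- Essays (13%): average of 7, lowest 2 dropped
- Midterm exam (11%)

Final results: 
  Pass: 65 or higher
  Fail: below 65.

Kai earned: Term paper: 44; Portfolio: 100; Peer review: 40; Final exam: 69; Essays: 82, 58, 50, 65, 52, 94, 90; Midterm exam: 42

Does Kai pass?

Fail

Essays: drop 50, 52 → average of remaining 5 = 389/5 = 77.8
Weighted total:
  Term paper 44 × 0.35 = 15.4
  Portfolio 100 × 0.14 = 14
  Peer review 40 × 0.17 = 6.8
  Final exam 69 × 0.1 = 6.9
  Essays 77.8 × 0.13 = 10.114
  Midterm exam 42 × 0.11 = 4.62
Sum = 57.834
57.834 < 65 → Fail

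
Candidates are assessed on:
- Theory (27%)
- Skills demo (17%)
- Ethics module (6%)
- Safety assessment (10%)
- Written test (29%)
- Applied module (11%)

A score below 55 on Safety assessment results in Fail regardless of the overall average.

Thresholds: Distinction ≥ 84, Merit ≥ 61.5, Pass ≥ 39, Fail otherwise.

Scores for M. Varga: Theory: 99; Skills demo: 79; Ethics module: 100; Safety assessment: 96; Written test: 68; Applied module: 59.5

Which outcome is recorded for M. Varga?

Safety assessment score 96 ≥ 55: minimum met.
Weighted total:
  Theory 99 × 0.27 = 26.73
  Skills demo 79 × 0.17 = 13.43
  Ethics module 100 × 0.06 = 6
  Safety assessment 96 × 0.1 = 9.6
  Written test 68 × 0.29 = 19.72
  Applied module 59.5 × 0.11 = 6.545
Sum = 82.025
82.025 is ≥ 61.5 and < 84 → Merit

Merit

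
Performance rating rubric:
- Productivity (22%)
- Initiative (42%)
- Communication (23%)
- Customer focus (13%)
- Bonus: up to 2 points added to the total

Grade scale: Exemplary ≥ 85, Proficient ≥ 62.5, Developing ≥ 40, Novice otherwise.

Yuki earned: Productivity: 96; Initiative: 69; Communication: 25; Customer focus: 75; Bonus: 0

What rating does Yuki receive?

Weighted total:
  Productivity 96 × 0.22 = 21.12
  Initiative 69 × 0.42 = 28.98
  Communication 25 × 0.23 = 5.75
  Customer focus 75 × 0.13 = 9.75
Sum = 65.6
Bonus: 65.6 + 0 = 65.6
65.6 is ≥ 62.5 and < 85 → Proficient

Proficient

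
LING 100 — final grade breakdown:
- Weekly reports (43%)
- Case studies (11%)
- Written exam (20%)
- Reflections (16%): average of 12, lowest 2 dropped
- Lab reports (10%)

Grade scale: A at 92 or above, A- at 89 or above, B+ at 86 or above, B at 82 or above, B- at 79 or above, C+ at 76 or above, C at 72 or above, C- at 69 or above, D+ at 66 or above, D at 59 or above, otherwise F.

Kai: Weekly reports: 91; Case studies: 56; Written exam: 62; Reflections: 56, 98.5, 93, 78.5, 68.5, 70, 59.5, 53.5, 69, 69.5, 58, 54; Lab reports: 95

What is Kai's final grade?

Reflections: drop 53.5, 54 → average of remaining 10 = 720.5/10 = 72.05
Weighted total:
  Weekly reports 91 × 0.43 = 39.13
  Case studies 56 × 0.11 = 6.16
  Written exam 62 × 0.2 = 12.4
  Reflections 72.05 × 0.16 = 11.528
  Lab reports 95 × 0.1 = 9.5
Sum = 78.718
78.718 is ≥ 76 and < 79 → C+

C+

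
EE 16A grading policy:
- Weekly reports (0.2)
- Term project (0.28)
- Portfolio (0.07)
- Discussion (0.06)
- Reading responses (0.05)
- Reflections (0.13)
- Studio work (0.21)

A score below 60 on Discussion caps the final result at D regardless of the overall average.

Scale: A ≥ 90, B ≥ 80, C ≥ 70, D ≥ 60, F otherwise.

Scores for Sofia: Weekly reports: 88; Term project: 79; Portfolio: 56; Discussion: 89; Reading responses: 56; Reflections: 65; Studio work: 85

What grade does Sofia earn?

C

Discussion score 89 ≥ 60: minimum met.
Weighted total:
  Weekly reports 88 × 0.2 = 17.6
  Term project 79 × 0.28 = 22.12
  Portfolio 56 × 0.07 = 3.92
  Discussion 89 × 0.06 = 5.34
  Reading responses 56 × 0.05 = 2.8
  Reflections 65 × 0.13 = 8.45
  Studio work 85 × 0.21 = 17.85
Sum = 78.08
78.08 is ≥ 70 and < 80 → C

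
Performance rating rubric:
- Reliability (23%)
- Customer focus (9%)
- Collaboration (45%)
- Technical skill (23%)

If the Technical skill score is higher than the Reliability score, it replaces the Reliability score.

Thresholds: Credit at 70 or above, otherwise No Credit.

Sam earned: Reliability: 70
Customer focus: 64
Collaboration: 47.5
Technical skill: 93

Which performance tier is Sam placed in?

No Credit

Technical skill (93) > Reliability (70), so Reliability counts as 93.
Weighted total:
  Reliability 93 × 0.23 = 21.39
  Customer focus 64 × 0.09 = 5.76
  Collaboration 47.5 × 0.45 = 21.375
  Technical skill 93 × 0.23 = 21.39
Sum = 69.915
69.915 < 70 → No Credit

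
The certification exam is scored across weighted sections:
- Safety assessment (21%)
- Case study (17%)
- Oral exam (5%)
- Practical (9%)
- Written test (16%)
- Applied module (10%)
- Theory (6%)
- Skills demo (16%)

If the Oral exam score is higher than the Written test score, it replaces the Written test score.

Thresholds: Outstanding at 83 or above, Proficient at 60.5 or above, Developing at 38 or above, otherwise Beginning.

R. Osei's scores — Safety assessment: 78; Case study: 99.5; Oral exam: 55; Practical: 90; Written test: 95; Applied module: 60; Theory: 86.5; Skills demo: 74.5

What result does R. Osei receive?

Oral exam (55) ≤ Written test (95), so Written test stays at 95.
Weighted total:
  Safety assessment 78 × 0.21 = 16.38
  Case study 99.5 × 0.17 = 16.915
  Oral exam 55 × 0.05 = 2.75
  Practical 90 × 0.09 = 8.1
  Written test 95 × 0.16 = 15.2
  Applied module 60 × 0.1 = 6
  Theory 86.5 × 0.06 = 5.19
  Skills demo 74.5 × 0.16 = 11.92
Sum = 82.455
82.455 is ≥ 60.5 and < 83 → Proficient

Proficient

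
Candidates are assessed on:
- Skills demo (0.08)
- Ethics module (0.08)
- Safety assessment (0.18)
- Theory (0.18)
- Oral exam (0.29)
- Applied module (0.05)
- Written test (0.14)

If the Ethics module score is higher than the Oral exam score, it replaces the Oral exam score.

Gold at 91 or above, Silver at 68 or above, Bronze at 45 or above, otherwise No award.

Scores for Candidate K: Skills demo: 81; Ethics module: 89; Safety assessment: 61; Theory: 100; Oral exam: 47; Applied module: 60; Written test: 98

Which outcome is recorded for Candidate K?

Silver

Ethics module (89) > Oral exam (47), so Oral exam counts as 89.
Weighted total:
  Skills demo 81 × 0.08 = 6.48
  Ethics module 89 × 0.08 = 7.12
  Safety assessment 61 × 0.18 = 10.98
  Theory 100 × 0.18 = 18
  Oral exam 89 × 0.29 = 25.81
  Applied module 60 × 0.05 = 3
  Written test 98 × 0.14 = 13.72
Sum = 85.11
85.11 is ≥ 68 and < 91 → Silver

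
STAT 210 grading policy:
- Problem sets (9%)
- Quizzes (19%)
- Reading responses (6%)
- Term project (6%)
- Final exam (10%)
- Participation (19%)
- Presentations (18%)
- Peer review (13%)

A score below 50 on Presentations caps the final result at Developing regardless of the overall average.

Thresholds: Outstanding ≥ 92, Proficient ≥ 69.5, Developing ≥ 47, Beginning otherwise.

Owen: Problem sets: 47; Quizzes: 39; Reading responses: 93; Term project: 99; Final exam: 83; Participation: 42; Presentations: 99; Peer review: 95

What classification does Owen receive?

Proficient

Presentations score 99 ≥ 50: minimum met.
Weighted total:
  Problem sets 47 × 0.09 = 4.23
  Quizzes 39 × 0.19 = 7.41
  Reading responses 93 × 0.06 = 5.58
  Term project 99 × 0.06 = 5.94
  Final exam 83 × 0.1 = 8.3
  Participation 42 × 0.19 = 7.98
  Presentations 99 × 0.18 = 17.82
  Peer review 95 × 0.13 = 12.35
Sum = 69.61
69.61 is ≥ 69.5 and < 92 → Proficient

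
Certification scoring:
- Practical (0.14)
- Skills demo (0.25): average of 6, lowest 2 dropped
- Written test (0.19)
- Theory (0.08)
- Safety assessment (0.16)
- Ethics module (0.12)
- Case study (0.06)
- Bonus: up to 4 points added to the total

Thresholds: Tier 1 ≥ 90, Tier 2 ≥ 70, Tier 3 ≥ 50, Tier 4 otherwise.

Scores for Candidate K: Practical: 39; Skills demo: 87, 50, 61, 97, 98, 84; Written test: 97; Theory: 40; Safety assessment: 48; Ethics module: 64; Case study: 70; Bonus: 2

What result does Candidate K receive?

Tier 2

Skills demo: drop 50, 61 → average of remaining 4 = 366/4 = 91.5
Weighted total:
  Practical 39 × 0.14 = 5.46
  Skills demo 91.5 × 0.25 = 22.875
  Written test 97 × 0.19 = 18.43
  Theory 40 × 0.08 = 3.2
  Safety assessment 48 × 0.16 = 7.68
  Ethics module 64 × 0.12 = 7.68
  Case study 70 × 0.06 = 4.2
Sum = 69.525
Bonus: 69.525 + 2 = 71.525
71.525 is ≥ 70 and < 90 → Tier 2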